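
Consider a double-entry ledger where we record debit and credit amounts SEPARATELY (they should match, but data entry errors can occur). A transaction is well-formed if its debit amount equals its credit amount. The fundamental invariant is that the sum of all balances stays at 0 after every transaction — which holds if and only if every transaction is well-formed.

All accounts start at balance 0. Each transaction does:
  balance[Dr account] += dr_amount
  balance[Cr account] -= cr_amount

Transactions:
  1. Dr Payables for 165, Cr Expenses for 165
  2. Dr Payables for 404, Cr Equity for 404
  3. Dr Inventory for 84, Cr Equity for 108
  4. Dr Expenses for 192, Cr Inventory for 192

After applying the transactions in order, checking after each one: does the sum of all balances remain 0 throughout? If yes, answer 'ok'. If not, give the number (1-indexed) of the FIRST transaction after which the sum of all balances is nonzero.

Answer: 3

Derivation:
After txn 1: dr=165 cr=165 sum_balances=0
After txn 2: dr=404 cr=404 sum_balances=0
After txn 3: dr=84 cr=108 sum_balances=-24
After txn 4: dr=192 cr=192 sum_balances=-24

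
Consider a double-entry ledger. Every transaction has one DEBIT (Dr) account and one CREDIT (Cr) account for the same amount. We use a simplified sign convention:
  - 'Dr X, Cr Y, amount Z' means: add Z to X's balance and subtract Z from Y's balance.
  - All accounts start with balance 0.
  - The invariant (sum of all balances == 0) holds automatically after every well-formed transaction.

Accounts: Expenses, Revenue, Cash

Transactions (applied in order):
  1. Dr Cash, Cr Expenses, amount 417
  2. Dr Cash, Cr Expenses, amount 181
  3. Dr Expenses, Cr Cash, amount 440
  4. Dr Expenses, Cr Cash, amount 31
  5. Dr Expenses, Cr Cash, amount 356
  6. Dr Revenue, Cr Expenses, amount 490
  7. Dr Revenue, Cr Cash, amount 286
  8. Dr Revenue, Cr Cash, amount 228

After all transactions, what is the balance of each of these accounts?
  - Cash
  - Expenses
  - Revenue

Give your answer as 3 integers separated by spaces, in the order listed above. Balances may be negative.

After txn 1 (Dr Cash, Cr Expenses, amount 417): Cash=417 Expenses=-417
After txn 2 (Dr Cash, Cr Expenses, amount 181): Cash=598 Expenses=-598
After txn 3 (Dr Expenses, Cr Cash, amount 440): Cash=158 Expenses=-158
After txn 4 (Dr Expenses, Cr Cash, amount 31): Cash=127 Expenses=-127
After txn 5 (Dr Expenses, Cr Cash, amount 356): Cash=-229 Expenses=229
After txn 6 (Dr Revenue, Cr Expenses, amount 490): Cash=-229 Expenses=-261 Revenue=490
After txn 7 (Dr Revenue, Cr Cash, amount 286): Cash=-515 Expenses=-261 Revenue=776
After txn 8 (Dr Revenue, Cr Cash, amount 228): Cash=-743 Expenses=-261 Revenue=1004

Answer: -743 -261 1004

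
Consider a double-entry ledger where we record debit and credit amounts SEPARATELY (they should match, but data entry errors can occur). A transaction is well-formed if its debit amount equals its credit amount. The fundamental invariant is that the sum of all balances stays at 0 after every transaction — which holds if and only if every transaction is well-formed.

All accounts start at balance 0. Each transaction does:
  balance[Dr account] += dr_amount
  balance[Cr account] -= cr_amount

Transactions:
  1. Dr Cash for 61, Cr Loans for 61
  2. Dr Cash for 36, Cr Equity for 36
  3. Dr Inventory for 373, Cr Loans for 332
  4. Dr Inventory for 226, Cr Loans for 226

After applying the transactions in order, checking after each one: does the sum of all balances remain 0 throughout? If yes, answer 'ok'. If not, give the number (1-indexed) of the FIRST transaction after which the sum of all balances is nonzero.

Answer: 3

Derivation:
After txn 1: dr=61 cr=61 sum_balances=0
After txn 2: dr=36 cr=36 sum_balances=0
After txn 3: dr=373 cr=332 sum_balances=41
After txn 4: dr=226 cr=226 sum_balances=41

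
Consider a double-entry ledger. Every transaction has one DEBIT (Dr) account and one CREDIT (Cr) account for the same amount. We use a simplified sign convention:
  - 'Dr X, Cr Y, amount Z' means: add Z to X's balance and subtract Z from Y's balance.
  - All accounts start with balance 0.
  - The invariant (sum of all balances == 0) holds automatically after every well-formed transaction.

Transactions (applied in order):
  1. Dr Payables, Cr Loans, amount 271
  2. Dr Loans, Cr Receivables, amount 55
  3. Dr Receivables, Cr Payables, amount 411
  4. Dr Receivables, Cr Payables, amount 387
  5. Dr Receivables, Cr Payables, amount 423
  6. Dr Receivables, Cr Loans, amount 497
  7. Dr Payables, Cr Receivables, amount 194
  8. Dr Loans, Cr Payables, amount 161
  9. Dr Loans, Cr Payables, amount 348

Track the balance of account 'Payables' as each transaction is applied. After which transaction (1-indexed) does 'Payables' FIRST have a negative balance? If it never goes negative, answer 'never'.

Answer: 3

Derivation:
After txn 1: Payables=271
After txn 2: Payables=271
After txn 3: Payables=-140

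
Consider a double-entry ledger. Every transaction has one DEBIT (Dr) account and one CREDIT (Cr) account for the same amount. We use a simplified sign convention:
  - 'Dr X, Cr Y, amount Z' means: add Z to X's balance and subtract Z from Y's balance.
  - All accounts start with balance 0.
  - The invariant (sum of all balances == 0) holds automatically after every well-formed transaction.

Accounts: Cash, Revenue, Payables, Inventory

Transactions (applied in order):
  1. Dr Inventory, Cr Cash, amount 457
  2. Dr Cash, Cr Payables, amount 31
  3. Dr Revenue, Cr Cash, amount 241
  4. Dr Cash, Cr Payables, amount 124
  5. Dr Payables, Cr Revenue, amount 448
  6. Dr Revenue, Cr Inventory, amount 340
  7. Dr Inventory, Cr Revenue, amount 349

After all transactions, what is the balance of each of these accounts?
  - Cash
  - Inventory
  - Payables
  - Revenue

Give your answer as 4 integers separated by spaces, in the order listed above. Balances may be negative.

After txn 1 (Dr Inventory, Cr Cash, amount 457): Cash=-457 Inventory=457
After txn 2 (Dr Cash, Cr Payables, amount 31): Cash=-426 Inventory=457 Payables=-31
After txn 3 (Dr Revenue, Cr Cash, amount 241): Cash=-667 Inventory=457 Payables=-31 Revenue=241
After txn 4 (Dr Cash, Cr Payables, amount 124): Cash=-543 Inventory=457 Payables=-155 Revenue=241
After txn 5 (Dr Payables, Cr Revenue, amount 448): Cash=-543 Inventory=457 Payables=293 Revenue=-207
After txn 6 (Dr Revenue, Cr Inventory, amount 340): Cash=-543 Inventory=117 Payables=293 Revenue=133
After txn 7 (Dr Inventory, Cr Revenue, amount 349): Cash=-543 Inventory=466 Payables=293 Revenue=-216

Answer: -543 466 293 -216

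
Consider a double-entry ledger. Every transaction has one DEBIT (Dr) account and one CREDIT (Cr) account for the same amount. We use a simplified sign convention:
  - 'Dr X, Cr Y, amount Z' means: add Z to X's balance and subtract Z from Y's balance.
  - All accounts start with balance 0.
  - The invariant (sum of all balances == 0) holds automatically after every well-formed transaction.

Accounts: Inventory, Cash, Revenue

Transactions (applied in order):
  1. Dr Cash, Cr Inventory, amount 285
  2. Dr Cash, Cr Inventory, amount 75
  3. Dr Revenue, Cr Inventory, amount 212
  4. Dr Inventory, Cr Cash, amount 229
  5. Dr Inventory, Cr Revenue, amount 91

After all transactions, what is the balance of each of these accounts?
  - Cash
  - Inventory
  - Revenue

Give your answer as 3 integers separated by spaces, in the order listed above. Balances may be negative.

After txn 1 (Dr Cash, Cr Inventory, amount 285): Cash=285 Inventory=-285
After txn 2 (Dr Cash, Cr Inventory, amount 75): Cash=360 Inventory=-360
After txn 3 (Dr Revenue, Cr Inventory, amount 212): Cash=360 Inventory=-572 Revenue=212
After txn 4 (Dr Inventory, Cr Cash, amount 229): Cash=131 Inventory=-343 Revenue=212
After txn 5 (Dr Inventory, Cr Revenue, amount 91): Cash=131 Inventory=-252 Revenue=121

Answer: 131 -252 121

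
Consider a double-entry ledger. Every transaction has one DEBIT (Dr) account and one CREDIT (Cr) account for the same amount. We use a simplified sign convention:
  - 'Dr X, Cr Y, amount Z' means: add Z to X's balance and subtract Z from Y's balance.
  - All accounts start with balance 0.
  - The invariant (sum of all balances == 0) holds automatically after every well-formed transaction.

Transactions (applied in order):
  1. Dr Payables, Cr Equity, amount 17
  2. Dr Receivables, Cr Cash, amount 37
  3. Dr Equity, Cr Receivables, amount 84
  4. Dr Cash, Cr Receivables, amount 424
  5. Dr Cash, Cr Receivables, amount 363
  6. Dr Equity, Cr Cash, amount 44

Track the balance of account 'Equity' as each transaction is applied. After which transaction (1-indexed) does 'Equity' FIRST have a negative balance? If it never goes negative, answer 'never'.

Answer: 1

Derivation:
After txn 1: Equity=-17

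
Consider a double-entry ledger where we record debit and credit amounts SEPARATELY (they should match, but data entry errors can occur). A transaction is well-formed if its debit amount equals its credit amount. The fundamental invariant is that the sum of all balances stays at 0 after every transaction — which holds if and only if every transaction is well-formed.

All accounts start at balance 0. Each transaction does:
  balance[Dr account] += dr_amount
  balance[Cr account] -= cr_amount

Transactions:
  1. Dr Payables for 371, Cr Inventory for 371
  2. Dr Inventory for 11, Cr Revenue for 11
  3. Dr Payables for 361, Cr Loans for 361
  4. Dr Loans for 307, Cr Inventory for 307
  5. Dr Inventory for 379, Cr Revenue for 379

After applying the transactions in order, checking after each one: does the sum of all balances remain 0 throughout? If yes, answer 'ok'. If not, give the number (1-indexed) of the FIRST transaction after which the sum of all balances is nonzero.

Answer: ok

Derivation:
After txn 1: dr=371 cr=371 sum_balances=0
After txn 2: dr=11 cr=11 sum_balances=0
After txn 3: dr=361 cr=361 sum_balances=0
After txn 4: dr=307 cr=307 sum_balances=0
After txn 5: dr=379 cr=379 sum_balances=0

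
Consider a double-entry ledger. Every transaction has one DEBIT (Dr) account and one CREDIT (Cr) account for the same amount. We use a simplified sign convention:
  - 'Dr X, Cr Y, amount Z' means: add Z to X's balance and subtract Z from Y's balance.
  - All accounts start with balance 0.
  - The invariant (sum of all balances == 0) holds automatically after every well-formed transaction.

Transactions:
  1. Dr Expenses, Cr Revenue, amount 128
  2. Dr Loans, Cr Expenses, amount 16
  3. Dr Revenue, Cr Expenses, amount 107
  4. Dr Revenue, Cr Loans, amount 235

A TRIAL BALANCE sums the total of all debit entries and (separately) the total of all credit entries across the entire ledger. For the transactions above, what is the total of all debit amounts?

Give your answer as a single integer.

Txn 1: debit+=128
Txn 2: debit+=16
Txn 3: debit+=107
Txn 4: debit+=235
Total debits = 486

Answer: 486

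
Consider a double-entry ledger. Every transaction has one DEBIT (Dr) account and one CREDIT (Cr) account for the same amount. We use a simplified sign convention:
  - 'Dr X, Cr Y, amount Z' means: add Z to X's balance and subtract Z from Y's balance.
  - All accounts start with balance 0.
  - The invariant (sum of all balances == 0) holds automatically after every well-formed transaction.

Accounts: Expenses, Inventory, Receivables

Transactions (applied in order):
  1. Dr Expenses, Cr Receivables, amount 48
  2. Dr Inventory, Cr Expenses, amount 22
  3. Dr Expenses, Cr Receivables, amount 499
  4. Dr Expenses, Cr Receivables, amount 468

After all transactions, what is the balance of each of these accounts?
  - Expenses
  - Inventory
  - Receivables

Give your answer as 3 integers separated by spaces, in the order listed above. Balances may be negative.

After txn 1 (Dr Expenses, Cr Receivables, amount 48): Expenses=48 Receivables=-48
After txn 2 (Dr Inventory, Cr Expenses, amount 22): Expenses=26 Inventory=22 Receivables=-48
After txn 3 (Dr Expenses, Cr Receivables, amount 499): Expenses=525 Inventory=22 Receivables=-547
After txn 4 (Dr Expenses, Cr Receivables, amount 468): Expenses=993 Inventory=22 Receivables=-1015

Answer: 993 22 -1015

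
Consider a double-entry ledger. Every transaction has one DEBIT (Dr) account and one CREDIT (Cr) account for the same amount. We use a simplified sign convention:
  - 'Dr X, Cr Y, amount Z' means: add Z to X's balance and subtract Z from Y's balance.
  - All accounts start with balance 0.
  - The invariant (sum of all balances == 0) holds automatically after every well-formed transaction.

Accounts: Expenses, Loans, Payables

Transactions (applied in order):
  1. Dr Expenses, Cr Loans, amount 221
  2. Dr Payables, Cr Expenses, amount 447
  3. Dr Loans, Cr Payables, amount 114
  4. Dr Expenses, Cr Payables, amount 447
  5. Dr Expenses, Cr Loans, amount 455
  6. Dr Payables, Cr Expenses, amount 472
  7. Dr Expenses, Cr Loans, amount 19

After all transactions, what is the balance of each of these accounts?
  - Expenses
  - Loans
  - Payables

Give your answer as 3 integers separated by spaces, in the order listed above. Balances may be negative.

Answer: 223 -581 358

Derivation:
After txn 1 (Dr Expenses, Cr Loans, amount 221): Expenses=221 Loans=-221
After txn 2 (Dr Payables, Cr Expenses, amount 447): Expenses=-226 Loans=-221 Payables=447
After txn 3 (Dr Loans, Cr Payables, amount 114): Expenses=-226 Loans=-107 Payables=333
After txn 4 (Dr Expenses, Cr Payables, amount 447): Expenses=221 Loans=-107 Payables=-114
After txn 5 (Dr Expenses, Cr Loans, amount 455): Expenses=676 Loans=-562 Payables=-114
After txn 6 (Dr Payables, Cr Expenses, amount 472): Expenses=204 Loans=-562 Payables=358
After txn 7 (Dr Expenses, Cr Loans, amount 19): Expenses=223 Loans=-581 Payables=358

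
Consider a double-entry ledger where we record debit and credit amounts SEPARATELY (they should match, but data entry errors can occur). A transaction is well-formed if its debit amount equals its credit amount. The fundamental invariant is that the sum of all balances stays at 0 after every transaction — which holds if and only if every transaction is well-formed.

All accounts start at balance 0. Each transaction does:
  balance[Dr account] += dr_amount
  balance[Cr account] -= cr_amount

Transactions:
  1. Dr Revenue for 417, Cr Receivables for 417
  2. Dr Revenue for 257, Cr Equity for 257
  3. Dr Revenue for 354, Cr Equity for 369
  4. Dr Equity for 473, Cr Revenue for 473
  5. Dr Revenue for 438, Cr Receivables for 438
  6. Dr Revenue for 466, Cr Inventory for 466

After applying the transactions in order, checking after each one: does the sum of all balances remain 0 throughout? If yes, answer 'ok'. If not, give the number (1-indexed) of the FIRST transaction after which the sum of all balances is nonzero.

Answer: 3

Derivation:
After txn 1: dr=417 cr=417 sum_balances=0
After txn 2: dr=257 cr=257 sum_balances=0
After txn 3: dr=354 cr=369 sum_balances=-15
After txn 4: dr=473 cr=473 sum_balances=-15
After txn 5: dr=438 cr=438 sum_balances=-15
After txn 6: dr=466 cr=466 sum_balances=-15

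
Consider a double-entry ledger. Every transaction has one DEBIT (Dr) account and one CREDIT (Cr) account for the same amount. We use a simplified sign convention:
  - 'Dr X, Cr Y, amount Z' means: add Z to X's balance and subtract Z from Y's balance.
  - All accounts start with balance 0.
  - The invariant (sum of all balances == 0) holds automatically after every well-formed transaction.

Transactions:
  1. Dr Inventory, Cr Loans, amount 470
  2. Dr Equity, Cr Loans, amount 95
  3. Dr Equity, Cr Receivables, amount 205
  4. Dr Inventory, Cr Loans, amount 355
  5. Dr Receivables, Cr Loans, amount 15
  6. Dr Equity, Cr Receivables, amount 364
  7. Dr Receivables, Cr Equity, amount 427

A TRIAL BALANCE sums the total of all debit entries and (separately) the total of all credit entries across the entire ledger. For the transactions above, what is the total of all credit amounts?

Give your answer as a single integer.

Answer: 1931

Derivation:
Txn 1: credit+=470
Txn 2: credit+=95
Txn 3: credit+=205
Txn 4: credit+=355
Txn 5: credit+=15
Txn 6: credit+=364
Txn 7: credit+=427
Total credits = 1931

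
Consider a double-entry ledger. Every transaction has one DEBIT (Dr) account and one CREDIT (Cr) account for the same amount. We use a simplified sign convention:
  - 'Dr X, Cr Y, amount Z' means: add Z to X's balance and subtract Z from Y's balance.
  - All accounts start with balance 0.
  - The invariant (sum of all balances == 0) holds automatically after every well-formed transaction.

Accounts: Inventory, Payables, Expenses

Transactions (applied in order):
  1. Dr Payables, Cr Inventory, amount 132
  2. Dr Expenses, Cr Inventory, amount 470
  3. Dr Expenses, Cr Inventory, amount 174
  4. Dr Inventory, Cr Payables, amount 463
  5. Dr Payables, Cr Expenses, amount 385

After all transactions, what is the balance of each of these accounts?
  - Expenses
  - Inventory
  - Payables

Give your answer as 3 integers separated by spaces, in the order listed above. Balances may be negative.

After txn 1 (Dr Payables, Cr Inventory, amount 132): Inventory=-132 Payables=132
After txn 2 (Dr Expenses, Cr Inventory, amount 470): Expenses=470 Inventory=-602 Payables=132
After txn 3 (Dr Expenses, Cr Inventory, amount 174): Expenses=644 Inventory=-776 Payables=132
After txn 4 (Dr Inventory, Cr Payables, amount 463): Expenses=644 Inventory=-313 Payables=-331
After txn 5 (Dr Payables, Cr Expenses, amount 385): Expenses=259 Inventory=-313 Payables=54

Answer: 259 -313 54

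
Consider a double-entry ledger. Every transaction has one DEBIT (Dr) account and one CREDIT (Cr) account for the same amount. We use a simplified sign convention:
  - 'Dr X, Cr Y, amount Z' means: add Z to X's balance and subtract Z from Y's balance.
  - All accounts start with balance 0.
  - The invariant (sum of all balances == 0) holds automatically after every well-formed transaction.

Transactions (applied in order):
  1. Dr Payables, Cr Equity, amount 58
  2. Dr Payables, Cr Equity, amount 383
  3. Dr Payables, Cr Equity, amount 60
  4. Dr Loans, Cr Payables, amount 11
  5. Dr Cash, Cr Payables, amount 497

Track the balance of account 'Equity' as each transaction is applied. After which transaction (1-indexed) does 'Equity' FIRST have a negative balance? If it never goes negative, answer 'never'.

After txn 1: Equity=-58

Answer: 1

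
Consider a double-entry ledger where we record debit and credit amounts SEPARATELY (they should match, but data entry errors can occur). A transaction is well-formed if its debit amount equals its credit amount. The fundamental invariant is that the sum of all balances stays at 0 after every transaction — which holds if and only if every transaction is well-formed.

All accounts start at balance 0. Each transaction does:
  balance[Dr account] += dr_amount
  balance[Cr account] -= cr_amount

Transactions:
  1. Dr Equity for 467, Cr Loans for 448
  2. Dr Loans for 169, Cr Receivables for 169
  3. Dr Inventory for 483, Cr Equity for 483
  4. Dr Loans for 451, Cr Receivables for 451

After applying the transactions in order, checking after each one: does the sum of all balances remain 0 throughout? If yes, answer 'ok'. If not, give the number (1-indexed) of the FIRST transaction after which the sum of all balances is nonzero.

Answer: 1

Derivation:
After txn 1: dr=467 cr=448 sum_balances=19
After txn 2: dr=169 cr=169 sum_balances=19
After txn 3: dr=483 cr=483 sum_balances=19
After txn 4: dr=451 cr=451 sum_balances=19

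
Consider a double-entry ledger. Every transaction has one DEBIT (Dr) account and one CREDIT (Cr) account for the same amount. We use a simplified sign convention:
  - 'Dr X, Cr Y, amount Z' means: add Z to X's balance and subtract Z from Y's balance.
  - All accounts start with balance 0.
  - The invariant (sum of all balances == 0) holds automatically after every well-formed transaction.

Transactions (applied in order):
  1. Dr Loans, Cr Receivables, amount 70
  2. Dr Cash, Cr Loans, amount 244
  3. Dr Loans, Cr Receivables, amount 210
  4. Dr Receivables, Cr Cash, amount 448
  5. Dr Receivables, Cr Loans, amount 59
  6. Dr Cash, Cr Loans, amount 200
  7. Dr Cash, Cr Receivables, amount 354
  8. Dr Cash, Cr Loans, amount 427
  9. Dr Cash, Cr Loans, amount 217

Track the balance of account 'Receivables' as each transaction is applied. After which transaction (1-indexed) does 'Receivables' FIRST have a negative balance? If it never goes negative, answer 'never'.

Answer: 1

Derivation:
After txn 1: Receivables=-70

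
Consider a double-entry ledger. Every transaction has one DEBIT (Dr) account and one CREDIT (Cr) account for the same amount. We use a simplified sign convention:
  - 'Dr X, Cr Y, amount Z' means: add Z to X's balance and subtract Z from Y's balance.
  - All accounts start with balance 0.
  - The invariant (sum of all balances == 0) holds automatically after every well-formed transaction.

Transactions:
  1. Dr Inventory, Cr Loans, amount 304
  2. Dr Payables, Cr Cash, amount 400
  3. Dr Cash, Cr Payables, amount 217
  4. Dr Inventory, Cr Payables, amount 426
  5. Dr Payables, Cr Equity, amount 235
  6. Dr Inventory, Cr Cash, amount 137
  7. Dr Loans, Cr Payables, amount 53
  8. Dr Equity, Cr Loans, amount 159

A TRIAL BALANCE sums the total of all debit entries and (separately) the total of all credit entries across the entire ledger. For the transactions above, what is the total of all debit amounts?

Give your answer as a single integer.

Answer: 1931

Derivation:
Txn 1: debit+=304
Txn 2: debit+=400
Txn 3: debit+=217
Txn 4: debit+=426
Txn 5: debit+=235
Txn 6: debit+=137
Txn 7: debit+=53
Txn 8: debit+=159
Total debits = 1931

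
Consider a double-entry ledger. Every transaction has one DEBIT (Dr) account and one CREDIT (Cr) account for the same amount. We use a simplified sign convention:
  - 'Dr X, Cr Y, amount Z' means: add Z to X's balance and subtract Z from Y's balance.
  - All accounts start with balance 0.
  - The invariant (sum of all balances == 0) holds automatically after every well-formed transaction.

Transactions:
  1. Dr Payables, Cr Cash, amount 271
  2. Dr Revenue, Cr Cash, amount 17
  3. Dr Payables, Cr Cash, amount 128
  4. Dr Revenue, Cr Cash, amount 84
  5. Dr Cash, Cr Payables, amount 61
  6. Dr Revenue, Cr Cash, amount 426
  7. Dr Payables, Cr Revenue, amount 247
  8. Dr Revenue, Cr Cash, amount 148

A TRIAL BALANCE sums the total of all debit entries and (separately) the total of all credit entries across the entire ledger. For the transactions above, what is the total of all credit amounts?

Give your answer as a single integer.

Txn 1: credit+=271
Txn 2: credit+=17
Txn 3: credit+=128
Txn 4: credit+=84
Txn 5: credit+=61
Txn 6: credit+=426
Txn 7: credit+=247
Txn 8: credit+=148
Total credits = 1382

Answer: 1382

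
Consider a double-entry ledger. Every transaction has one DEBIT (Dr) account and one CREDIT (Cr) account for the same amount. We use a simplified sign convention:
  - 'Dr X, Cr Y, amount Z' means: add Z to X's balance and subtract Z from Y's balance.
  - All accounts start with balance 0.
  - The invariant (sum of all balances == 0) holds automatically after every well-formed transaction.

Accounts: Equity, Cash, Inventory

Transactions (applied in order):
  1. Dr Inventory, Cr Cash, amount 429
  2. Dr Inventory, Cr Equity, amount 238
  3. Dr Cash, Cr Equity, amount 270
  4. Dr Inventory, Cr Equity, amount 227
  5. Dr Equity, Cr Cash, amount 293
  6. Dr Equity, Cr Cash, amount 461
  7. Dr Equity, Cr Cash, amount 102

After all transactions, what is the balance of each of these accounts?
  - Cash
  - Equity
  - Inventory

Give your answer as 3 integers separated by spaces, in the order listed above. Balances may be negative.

After txn 1 (Dr Inventory, Cr Cash, amount 429): Cash=-429 Inventory=429
After txn 2 (Dr Inventory, Cr Equity, amount 238): Cash=-429 Equity=-238 Inventory=667
After txn 3 (Dr Cash, Cr Equity, amount 270): Cash=-159 Equity=-508 Inventory=667
After txn 4 (Dr Inventory, Cr Equity, amount 227): Cash=-159 Equity=-735 Inventory=894
After txn 5 (Dr Equity, Cr Cash, amount 293): Cash=-452 Equity=-442 Inventory=894
After txn 6 (Dr Equity, Cr Cash, amount 461): Cash=-913 Equity=19 Inventory=894
After txn 7 (Dr Equity, Cr Cash, amount 102): Cash=-1015 Equity=121 Inventory=894

Answer: -1015 121 894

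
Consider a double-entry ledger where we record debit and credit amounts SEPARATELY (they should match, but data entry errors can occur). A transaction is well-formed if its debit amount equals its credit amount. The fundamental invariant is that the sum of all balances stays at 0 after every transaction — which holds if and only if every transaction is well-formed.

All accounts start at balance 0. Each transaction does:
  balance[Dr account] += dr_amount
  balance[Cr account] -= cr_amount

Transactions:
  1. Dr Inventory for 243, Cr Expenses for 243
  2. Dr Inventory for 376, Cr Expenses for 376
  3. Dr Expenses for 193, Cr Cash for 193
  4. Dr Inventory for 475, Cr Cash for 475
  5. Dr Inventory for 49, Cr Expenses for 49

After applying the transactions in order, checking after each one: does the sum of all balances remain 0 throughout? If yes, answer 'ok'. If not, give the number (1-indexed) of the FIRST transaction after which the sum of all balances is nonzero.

Answer: ok

Derivation:
After txn 1: dr=243 cr=243 sum_balances=0
After txn 2: dr=376 cr=376 sum_balances=0
After txn 3: dr=193 cr=193 sum_balances=0
After txn 4: dr=475 cr=475 sum_balances=0
After txn 5: dr=49 cr=49 sum_balances=0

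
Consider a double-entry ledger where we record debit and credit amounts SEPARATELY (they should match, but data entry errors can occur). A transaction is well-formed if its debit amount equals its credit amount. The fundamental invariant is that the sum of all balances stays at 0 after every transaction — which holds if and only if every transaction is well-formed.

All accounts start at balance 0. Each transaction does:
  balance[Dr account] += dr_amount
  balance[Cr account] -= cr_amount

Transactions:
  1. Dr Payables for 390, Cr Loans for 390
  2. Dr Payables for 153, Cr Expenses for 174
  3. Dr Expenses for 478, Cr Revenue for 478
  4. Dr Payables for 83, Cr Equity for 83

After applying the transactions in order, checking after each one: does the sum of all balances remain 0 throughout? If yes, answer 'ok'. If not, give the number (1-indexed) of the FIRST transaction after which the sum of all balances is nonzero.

After txn 1: dr=390 cr=390 sum_balances=0
After txn 2: dr=153 cr=174 sum_balances=-21
After txn 3: dr=478 cr=478 sum_balances=-21
After txn 4: dr=83 cr=83 sum_balances=-21

Answer: 2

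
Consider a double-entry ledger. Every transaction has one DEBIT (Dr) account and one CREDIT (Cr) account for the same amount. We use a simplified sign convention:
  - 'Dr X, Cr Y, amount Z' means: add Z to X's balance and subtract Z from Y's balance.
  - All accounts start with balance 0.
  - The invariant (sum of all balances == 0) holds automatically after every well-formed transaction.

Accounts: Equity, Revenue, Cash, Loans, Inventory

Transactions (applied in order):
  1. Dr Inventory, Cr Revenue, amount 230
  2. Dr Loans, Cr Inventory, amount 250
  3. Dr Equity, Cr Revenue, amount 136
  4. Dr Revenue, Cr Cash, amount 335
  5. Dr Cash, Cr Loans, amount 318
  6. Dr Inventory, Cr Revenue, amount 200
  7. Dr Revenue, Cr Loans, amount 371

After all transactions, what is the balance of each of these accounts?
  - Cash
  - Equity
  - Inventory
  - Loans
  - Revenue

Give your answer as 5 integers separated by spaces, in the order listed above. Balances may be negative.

After txn 1 (Dr Inventory, Cr Revenue, amount 230): Inventory=230 Revenue=-230
After txn 2 (Dr Loans, Cr Inventory, amount 250): Inventory=-20 Loans=250 Revenue=-230
After txn 3 (Dr Equity, Cr Revenue, amount 136): Equity=136 Inventory=-20 Loans=250 Revenue=-366
After txn 4 (Dr Revenue, Cr Cash, amount 335): Cash=-335 Equity=136 Inventory=-20 Loans=250 Revenue=-31
After txn 5 (Dr Cash, Cr Loans, amount 318): Cash=-17 Equity=136 Inventory=-20 Loans=-68 Revenue=-31
After txn 6 (Dr Inventory, Cr Revenue, amount 200): Cash=-17 Equity=136 Inventory=180 Loans=-68 Revenue=-231
After txn 7 (Dr Revenue, Cr Loans, amount 371): Cash=-17 Equity=136 Inventory=180 Loans=-439 Revenue=140

Answer: -17 136 180 -439 140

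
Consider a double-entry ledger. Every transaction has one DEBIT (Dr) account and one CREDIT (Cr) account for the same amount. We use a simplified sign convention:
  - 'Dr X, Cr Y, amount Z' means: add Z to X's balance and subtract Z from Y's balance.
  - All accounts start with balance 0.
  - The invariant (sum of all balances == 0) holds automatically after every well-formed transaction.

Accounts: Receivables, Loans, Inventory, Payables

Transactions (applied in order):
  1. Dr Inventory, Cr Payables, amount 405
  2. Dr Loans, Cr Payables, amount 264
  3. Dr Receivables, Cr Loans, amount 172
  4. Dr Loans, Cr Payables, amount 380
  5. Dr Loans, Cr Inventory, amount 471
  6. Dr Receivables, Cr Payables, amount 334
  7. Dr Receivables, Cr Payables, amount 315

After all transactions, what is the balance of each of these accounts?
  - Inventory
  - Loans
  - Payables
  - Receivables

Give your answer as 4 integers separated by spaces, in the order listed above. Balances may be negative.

Answer: -66 943 -1698 821

Derivation:
After txn 1 (Dr Inventory, Cr Payables, amount 405): Inventory=405 Payables=-405
After txn 2 (Dr Loans, Cr Payables, amount 264): Inventory=405 Loans=264 Payables=-669
After txn 3 (Dr Receivables, Cr Loans, amount 172): Inventory=405 Loans=92 Payables=-669 Receivables=172
After txn 4 (Dr Loans, Cr Payables, amount 380): Inventory=405 Loans=472 Payables=-1049 Receivables=172
After txn 5 (Dr Loans, Cr Inventory, amount 471): Inventory=-66 Loans=943 Payables=-1049 Receivables=172
After txn 6 (Dr Receivables, Cr Payables, amount 334): Inventory=-66 Loans=943 Payables=-1383 Receivables=506
After txn 7 (Dr Receivables, Cr Payables, amount 315): Inventory=-66 Loans=943 Payables=-1698 Receivables=821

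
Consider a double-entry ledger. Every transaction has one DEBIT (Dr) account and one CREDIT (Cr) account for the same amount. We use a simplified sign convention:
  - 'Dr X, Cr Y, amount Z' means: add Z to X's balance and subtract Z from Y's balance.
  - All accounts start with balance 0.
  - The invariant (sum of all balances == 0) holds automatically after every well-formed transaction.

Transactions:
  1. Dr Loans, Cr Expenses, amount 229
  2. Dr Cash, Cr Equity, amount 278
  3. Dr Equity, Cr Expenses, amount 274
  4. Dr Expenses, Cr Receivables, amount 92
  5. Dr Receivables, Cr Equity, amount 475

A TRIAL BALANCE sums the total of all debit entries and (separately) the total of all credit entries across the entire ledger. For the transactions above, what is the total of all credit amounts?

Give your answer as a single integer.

Answer: 1348

Derivation:
Txn 1: credit+=229
Txn 2: credit+=278
Txn 3: credit+=274
Txn 4: credit+=92
Txn 5: credit+=475
Total credits = 1348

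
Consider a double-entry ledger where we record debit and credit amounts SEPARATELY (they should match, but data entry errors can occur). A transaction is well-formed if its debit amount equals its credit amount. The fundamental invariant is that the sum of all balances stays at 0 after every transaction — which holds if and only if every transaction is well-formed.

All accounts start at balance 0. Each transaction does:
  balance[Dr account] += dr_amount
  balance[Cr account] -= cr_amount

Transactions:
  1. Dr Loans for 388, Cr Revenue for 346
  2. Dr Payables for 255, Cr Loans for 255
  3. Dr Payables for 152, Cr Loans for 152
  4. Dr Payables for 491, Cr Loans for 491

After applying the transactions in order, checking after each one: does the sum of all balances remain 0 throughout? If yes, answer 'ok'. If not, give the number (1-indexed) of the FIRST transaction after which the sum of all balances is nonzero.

After txn 1: dr=388 cr=346 sum_balances=42
After txn 2: dr=255 cr=255 sum_balances=42
After txn 3: dr=152 cr=152 sum_balances=42
After txn 4: dr=491 cr=491 sum_balances=42

Answer: 1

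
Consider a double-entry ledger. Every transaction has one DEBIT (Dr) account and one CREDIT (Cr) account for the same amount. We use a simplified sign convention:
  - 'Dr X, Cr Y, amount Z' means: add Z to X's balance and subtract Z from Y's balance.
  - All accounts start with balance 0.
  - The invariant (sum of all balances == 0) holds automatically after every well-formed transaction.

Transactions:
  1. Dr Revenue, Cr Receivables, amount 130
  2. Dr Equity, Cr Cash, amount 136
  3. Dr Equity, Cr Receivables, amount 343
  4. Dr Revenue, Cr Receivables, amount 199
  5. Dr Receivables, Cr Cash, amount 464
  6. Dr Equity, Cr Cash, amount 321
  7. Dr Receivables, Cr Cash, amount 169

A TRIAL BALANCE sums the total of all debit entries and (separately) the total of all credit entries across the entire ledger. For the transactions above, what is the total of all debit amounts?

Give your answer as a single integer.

Txn 1: debit+=130
Txn 2: debit+=136
Txn 3: debit+=343
Txn 4: debit+=199
Txn 5: debit+=464
Txn 6: debit+=321
Txn 7: debit+=169
Total debits = 1762

Answer: 1762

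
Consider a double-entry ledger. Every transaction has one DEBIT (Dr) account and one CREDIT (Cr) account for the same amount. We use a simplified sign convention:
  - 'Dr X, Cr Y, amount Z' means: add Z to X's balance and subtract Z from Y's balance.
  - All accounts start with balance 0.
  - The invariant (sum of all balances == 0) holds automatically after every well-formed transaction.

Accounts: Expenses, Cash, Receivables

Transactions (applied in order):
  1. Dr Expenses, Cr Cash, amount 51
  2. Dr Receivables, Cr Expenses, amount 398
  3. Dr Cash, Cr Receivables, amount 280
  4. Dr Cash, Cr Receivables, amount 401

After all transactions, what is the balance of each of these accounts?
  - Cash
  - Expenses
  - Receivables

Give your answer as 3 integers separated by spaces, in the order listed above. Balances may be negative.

After txn 1 (Dr Expenses, Cr Cash, amount 51): Cash=-51 Expenses=51
After txn 2 (Dr Receivables, Cr Expenses, amount 398): Cash=-51 Expenses=-347 Receivables=398
After txn 3 (Dr Cash, Cr Receivables, amount 280): Cash=229 Expenses=-347 Receivables=118
After txn 4 (Dr Cash, Cr Receivables, amount 401): Cash=630 Expenses=-347 Receivables=-283

Answer: 630 -347 -283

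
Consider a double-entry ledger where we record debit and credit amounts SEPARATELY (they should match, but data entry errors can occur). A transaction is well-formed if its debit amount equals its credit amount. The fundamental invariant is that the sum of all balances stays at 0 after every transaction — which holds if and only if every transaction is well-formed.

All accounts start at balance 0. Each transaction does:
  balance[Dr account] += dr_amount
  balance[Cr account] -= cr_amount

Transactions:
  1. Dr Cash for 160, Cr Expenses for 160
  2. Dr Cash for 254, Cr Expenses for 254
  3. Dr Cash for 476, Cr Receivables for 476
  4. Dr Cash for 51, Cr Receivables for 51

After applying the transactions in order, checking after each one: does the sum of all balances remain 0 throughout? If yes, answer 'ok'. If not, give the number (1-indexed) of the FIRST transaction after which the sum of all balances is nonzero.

After txn 1: dr=160 cr=160 sum_balances=0
After txn 2: dr=254 cr=254 sum_balances=0
After txn 3: dr=476 cr=476 sum_balances=0
After txn 4: dr=51 cr=51 sum_balances=0

Answer: ok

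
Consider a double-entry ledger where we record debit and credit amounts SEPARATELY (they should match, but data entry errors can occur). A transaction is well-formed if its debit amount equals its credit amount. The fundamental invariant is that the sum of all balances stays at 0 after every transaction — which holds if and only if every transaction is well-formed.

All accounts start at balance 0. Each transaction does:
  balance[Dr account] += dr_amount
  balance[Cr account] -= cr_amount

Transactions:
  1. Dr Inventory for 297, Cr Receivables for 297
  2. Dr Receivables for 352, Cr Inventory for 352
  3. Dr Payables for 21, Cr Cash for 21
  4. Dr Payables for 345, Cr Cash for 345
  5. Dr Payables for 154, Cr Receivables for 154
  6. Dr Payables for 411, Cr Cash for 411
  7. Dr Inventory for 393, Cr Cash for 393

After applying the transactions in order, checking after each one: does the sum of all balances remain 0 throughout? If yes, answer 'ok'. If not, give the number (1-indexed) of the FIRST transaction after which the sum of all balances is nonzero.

Answer: ok

Derivation:
After txn 1: dr=297 cr=297 sum_balances=0
After txn 2: dr=352 cr=352 sum_balances=0
After txn 3: dr=21 cr=21 sum_balances=0
After txn 4: dr=345 cr=345 sum_balances=0
After txn 5: dr=154 cr=154 sum_balances=0
After txn 6: dr=411 cr=411 sum_balances=0
After txn 7: dr=393 cr=393 sum_balances=0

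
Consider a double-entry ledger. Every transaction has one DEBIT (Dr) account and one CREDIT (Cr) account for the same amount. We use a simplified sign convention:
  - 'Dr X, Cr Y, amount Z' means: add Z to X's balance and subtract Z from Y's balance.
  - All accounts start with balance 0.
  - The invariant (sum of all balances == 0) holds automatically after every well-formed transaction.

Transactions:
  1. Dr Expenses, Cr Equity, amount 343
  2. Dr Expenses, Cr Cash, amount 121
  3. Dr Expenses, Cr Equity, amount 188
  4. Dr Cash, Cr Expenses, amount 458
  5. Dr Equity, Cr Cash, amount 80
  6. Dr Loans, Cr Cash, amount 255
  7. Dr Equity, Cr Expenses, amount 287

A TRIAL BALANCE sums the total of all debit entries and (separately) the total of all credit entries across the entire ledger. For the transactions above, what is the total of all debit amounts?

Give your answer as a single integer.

Txn 1: debit+=343
Txn 2: debit+=121
Txn 3: debit+=188
Txn 4: debit+=458
Txn 5: debit+=80
Txn 6: debit+=255
Txn 7: debit+=287
Total debits = 1732

Answer: 1732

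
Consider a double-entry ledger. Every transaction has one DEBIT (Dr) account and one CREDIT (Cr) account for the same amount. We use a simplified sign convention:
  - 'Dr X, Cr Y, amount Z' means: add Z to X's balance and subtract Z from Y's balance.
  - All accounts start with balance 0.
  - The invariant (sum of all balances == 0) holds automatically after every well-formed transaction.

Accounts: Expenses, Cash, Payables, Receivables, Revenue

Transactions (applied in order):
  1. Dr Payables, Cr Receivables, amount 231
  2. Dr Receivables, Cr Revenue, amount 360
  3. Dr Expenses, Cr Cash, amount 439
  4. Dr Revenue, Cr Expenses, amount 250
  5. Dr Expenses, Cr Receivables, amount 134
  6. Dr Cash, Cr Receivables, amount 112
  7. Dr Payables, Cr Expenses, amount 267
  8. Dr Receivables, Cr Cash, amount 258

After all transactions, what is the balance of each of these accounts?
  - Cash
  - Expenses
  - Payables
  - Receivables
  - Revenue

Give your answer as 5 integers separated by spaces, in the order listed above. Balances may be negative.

After txn 1 (Dr Payables, Cr Receivables, amount 231): Payables=231 Receivables=-231
After txn 2 (Dr Receivables, Cr Revenue, amount 360): Payables=231 Receivables=129 Revenue=-360
After txn 3 (Dr Expenses, Cr Cash, amount 439): Cash=-439 Expenses=439 Payables=231 Receivables=129 Revenue=-360
After txn 4 (Dr Revenue, Cr Expenses, amount 250): Cash=-439 Expenses=189 Payables=231 Receivables=129 Revenue=-110
After txn 5 (Dr Expenses, Cr Receivables, amount 134): Cash=-439 Expenses=323 Payables=231 Receivables=-5 Revenue=-110
After txn 6 (Dr Cash, Cr Receivables, amount 112): Cash=-327 Expenses=323 Payables=231 Receivables=-117 Revenue=-110
After txn 7 (Dr Payables, Cr Expenses, amount 267): Cash=-327 Expenses=56 Payables=498 Receivables=-117 Revenue=-110
After txn 8 (Dr Receivables, Cr Cash, amount 258): Cash=-585 Expenses=56 Payables=498 Receivables=141 Revenue=-110

Answer: -585 56 498 141 -110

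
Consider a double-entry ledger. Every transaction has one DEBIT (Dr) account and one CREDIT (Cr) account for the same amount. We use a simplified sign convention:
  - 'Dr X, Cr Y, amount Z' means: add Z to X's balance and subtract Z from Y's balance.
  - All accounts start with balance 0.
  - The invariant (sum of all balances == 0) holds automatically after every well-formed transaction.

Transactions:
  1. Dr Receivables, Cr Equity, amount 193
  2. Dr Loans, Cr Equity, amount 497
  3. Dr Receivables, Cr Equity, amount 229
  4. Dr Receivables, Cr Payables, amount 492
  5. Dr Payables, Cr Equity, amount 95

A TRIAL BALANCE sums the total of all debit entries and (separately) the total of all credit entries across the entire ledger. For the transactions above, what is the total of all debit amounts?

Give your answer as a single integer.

Txn 1: debit+=193
Txn 2: debit+=497
Txn 3: debit+=229
Txn 4: debit+=492
Txn 5: debit+=95
Total debits = 1506

Answer: 1506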